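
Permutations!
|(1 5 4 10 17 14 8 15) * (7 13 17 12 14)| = 24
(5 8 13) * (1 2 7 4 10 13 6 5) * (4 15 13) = (1 2 7 15 13)(4 10)(5 8 6) = [0, 2, 7, 3, 10, 8, 5, 15, 6, 9, 4, 11, 12, 1, 14, 13]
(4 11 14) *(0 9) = (0 9)(4 11 14) = [9, 1, 2, 3, 11, 5, 6, 7, 8, 0, 10, 14, 12, 13, 4]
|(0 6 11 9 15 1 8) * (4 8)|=|(0 6 11 9 15 1 4 8)|=8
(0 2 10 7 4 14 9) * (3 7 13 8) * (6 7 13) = (0 2 10 6 7 4 14 9)(3 13 8) = [2, 1, 10, 13, 14, 5, 7, 4, 3, 0, 6, 11, 12, 8, 9]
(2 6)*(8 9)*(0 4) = (0 4)(2 6)(8 9) = [4, 1, 6, 3, 0, 5, 2, 7, 9, 8]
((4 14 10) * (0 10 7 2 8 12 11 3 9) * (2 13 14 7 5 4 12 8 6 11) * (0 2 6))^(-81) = (0 2 9 3 11 6 12 10)(4 5 14 13 7) = [2, 1, 9, 11, 5, 14, 12, 4, 8, 3, 0, 6, 10, 7, 13]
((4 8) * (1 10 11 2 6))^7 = [0, 11, 1, 3, 8, 5, 10, 7, 4, 9, 2, 6] = (1 11 6 10 2)(4 8)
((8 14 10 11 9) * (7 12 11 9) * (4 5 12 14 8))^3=(4 11 10 5 7 9 12 14)=[0, 1, 2, 3, 11, 7, 6, 9, 8, 12, 5, 10, 14, 13, 4]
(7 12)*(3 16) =(3 16)(7 12) =[0, 1, 2, 16, 4, 5, 6, 12, 8, 9, 10, 11, 7, 13, 14, 15, 3]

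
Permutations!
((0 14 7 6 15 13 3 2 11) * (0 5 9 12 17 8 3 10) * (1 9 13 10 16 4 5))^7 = [14, 11, 3, 8, 16, 4, 15, 6, 17, 1, 0, 2, 9, 5, 7, 10, 13, 12] = (0 14 7 6 15 10)(1 11 2 3 8 17 12 9)(4 16 13 5)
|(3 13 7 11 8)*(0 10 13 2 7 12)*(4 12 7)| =|(0 10 13 7 11 8 3 2 4 12)| =10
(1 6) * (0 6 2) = (0 6 1 2) = [6, 2, 0, 3, 4, 5, 1]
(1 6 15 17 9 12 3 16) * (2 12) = [0, 6, 12, 16, 4, 5, 15, 7, 8, 2, 10, 11, 3, 13, 14, 17, 1, 9] = (1 6 15 17 9 2 12 3 16)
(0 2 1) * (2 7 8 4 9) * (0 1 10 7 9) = (0 9 2 10 7 8 4) = [9, 1, 10, 3, 0, 5, 6, 8, 4, 2, 7]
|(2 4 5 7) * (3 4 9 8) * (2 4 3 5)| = |(2 9 8 5 7 4)| = 6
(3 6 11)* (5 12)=[0, 1, 2, 6, 4, 12, 11, 7, 8, 9, 10, 3, 5]=(3 6 11)(5 12)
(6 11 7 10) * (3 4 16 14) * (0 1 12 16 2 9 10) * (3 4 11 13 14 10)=(0 1 12 16 10 6 13 14 4 2 9 3 11 7)=[1, 12, 9, 11, 2, 5, 13, 0, 8, 3, 6, 7, 16, 14, 4, 15, 10]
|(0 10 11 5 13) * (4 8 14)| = |(0 10 11 5 13)(4 8 14)| = 15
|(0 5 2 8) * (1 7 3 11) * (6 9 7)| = 12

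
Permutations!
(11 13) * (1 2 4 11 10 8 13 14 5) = (1 2 4 11 14 5)(8 13 10) = [0, 2, 4, 3, 11, 1, 6, 7, 13, 9, 8, 14, 12, 10, 5]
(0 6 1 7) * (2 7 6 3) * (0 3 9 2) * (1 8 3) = (0 9 2 7 1 6 8 3) = [9, 6, 7, 0, 4, 5, 8, 1, 3, 2]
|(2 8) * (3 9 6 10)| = |(2 8)(3 9 6 10)| = 4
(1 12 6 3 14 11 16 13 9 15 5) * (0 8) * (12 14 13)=[8, 14, 2, 13, 4, 1, 3, 7, 0, 15, 10, 16, 6, 9, 11, 5, 12]=(0 8)(1 14 11 16 12 6 3 13 9 15 5)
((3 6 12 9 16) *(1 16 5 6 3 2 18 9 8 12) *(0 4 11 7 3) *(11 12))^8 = (0 4 12 8 11 7 3)(1 16 2 18 9 5 6) = [4, 16, 18, 0, 12, 6, 1, 3, 11, 5, 10, 7, 8, 13, 14, 15, 2, 17, 9]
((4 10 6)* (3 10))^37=(3 10 6 4)=[0, 1, 2, 10, 3, 5, 4, 7, 8, 9, 6]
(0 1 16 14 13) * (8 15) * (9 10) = (0 1 16 14 13)(8 15)(9 10) = [1, 16, 2, 3, 4, 5, 6, 7, 15, 10, 9, 11, 12, 0, 13, 8, 14]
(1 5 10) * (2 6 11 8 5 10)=[0, 10, 6, 3, 4, 2, 11, 7, 5, 9, 1, 8]=(1 10)(2 6 11 8 5)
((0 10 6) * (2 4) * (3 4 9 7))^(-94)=(0 6 10)(2 9 7 3 4)=[6, 1, 9, 4, 2, 5, 10, 3, 8, 7, 0]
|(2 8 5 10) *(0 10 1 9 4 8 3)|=20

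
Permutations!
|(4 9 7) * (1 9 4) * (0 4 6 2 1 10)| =|(0 4 6 2 1 9 7 10)| =8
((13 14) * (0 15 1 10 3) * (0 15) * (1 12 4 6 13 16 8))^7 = [0, 13, 2, 16, 10, 5, 3, 7, 6, 9, 14, 11, 1, 15, 12, 8, 4] = (1 13 15 8 6 3 16 4 10 14 12)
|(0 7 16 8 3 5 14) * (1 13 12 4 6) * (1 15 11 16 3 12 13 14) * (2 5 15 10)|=|(0 7 3 15 11 16 8 12 4 6 10 2 5 1 14)|=15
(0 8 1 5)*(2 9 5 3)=(0 8 1 3 2 9 5)=[8, 3, 9, 2, 4, 0, 6, 7, 1, 5]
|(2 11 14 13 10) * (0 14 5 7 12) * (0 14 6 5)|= 10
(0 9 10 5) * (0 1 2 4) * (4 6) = (0 9 10 5 1 2 6 4) = [9, 2, 6, 3, 0, 1, 4, 7, 8, 10, 5]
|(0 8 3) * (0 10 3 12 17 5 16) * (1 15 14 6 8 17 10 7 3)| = |(0 17 5 16)(1 15 14 6 8 12 10)(3 7)| = 28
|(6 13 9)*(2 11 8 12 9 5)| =|(2 11 8 12 9 6 13 5)| =8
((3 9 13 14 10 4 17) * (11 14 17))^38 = [0, 1, 2, 13, 14, 5, 6, 7, 8, 17, 11, 10, 12, 3, 4, 15, 16, 9] = (3 13)(4 14)(9 17)(10 11)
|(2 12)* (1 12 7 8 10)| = |(1 12 2 7 8 10)| = 6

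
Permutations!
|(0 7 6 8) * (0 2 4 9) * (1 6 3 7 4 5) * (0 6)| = 8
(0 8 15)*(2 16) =[8, 1, 16, 3, 4, 5, 6, 7, 15, 9, 10, 11, 12, 13, 14, 0, 2] =(0 8 15)(2 16)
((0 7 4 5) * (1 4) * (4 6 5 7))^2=(0 7 6)(1 5 4)=[7, 5, 2, 3, 1, 4, 0, 6]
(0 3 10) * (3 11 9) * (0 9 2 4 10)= [11, 1, 4, 0, 10, 5, 6, 7, 8, 3, 9, 2]= (0 11 2 4 10 9 3)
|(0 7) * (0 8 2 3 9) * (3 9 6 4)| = 15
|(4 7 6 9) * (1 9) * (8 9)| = 6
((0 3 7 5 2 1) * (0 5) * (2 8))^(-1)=(0 7 3)(1 2 8 5)=[7, 2, 8, 0, 4, 1, 6, 3, 5]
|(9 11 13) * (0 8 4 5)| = 12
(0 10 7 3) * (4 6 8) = (0 10 7 3)(4 6 8) = [10, 1, 2, 0, 6, 5, 8, 3, 4, 9, 7]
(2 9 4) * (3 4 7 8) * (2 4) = (2 9 7 8 3) = [0, 1, 9, 2, 4, 5, 6, 8, 3, 7]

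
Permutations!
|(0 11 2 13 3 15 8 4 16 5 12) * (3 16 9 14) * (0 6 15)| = |(0 11 2 13 16 5 12 6 15 8 4 9 14 3)| = 14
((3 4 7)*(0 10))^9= [10, 1, 2, 3, 4, 5, 6, 7, 8, 9, 0]= (0 10)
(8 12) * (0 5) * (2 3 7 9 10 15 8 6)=(0 5)(2 3 7 9 10 15 8 12 6)=[5, 1, 3, 7, 4, 0, 2, 9, 12, 10, 15, 11, 6, 13, 14, 8]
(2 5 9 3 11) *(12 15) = [0, 1, 5, 11, 4, 9, 6, 7, 8, 3, 10, 2, 15, 13, 14, 12] = (2 5 9 3 11)(12 15)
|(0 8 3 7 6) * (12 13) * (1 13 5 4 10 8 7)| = |(0 7 6)(1 13 12 5 4 10 8 3)| = 24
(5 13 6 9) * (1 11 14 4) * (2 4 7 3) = (1 11 14 7 3 2 4)(5 13 6 9) = [0, 11, 4, 2, 1, 13, 9, 3, 8, 5, 10, 14, 12, 6, 7]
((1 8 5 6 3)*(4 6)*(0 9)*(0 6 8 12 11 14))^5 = [12, 9, 2, 0, 5, 8, 14, 7, 4, 11, 10, 3, 6, 13, 1] = (0 12 6 14 1 9 11 3)(4 5 8)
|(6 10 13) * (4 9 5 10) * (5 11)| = 7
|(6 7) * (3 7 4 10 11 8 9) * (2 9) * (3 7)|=8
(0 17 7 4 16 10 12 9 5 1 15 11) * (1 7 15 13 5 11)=(0 17 15 1 13 5 7 4 16 10 12 9 11)=[17, 13, 2, 3, 16, 7, 6, 4, 8, 11, 12, 0, 9, 5, 14, 1, 10, 15]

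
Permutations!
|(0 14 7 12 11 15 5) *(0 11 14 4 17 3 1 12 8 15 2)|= 13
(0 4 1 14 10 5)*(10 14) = (14)(0 4 1 10 5) = [4, 10, 2, 3, 1, 0, 6, 7, 8, 9, 5, 11, 12, 13, 14]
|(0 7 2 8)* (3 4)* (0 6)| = 10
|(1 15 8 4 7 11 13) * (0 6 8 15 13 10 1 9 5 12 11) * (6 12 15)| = |(0 12 11 10 1 13 9 5 15 6 8 4 7)| = 13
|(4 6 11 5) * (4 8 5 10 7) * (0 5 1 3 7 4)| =|(0 5 8 1 3 7)(4 6 11 10)| =12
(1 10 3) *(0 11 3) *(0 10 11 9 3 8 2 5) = (0 9 3 1 11 8 2 5) = [9, 11, 5, 1, 4, 0, 6, 7, 2, 3, 10, 8]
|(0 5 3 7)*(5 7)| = |(0 7)(3 5)| = 2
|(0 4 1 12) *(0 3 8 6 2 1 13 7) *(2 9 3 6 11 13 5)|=|(0 4 5 2 1 12 6 9 3 8 11 13 7)|=13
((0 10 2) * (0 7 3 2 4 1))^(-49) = (0 1 4 10)(2 3 7) = [1, 4, 3, 7, 10, 5, 6, 2, 8, 9, 0]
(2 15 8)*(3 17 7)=(2 15 8)(3 17 7)=[0, 1, 15, 17, 4, 5, 6, 3, 2, 9, 10, 11, 12, 13, 14, 8, 16, 7]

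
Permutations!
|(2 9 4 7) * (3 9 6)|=|(2 6 3 9 4 7)|=6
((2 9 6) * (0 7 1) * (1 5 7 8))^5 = (0 1 8)(2 6 9)(5 7) = [1, 8, 6, 3, 4, 7, 9, 5, 0, 2]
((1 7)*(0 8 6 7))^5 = (8) = [0, 1, 2, 3, 4, 5, 6, 7, 8]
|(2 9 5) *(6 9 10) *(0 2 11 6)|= |(0 2 10)(5 11 6 9)|= 12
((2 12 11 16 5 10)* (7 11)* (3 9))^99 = [0, 1, 12, 9, 4, 10, 6, 11, 8, 3, 2, 16, 7, 13, 14, 15, 5] = (2 12 7 11 16 5 10)(3 9)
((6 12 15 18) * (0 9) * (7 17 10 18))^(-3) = (0 9)(6 17 12 10 15 18 7) = [9, 1, 2, 3, 4, 5, 17, 6, 8, 0, 15, 11, 10, 13, 14, 18, 16, 12, 7]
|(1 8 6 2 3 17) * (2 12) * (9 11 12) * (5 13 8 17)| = 18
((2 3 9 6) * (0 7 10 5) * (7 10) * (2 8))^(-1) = [5, 1, 8, 2, 4, 10, 9, 7, 6, 3, 0] = (0 5 10)(2 8 6 9 3)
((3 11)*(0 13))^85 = (0 13)(3 11) = [13, 1, 2, 11, 4, 5, 6, 7, 8, 9, 10, 3, 12, 0]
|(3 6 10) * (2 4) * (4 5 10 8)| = 7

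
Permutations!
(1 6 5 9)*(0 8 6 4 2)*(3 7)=[8, 4, 0, 7, 2, 9, 5, 3, 6, 1]=(0 8 6 5 9 1 4 2)(3 7)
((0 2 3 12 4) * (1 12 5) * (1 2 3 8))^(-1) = [4, 8, 5, 0, 12, 3, 6, 7, 2, 9, 10, 11, 1] = (0 4 12 1 8 2 5 3)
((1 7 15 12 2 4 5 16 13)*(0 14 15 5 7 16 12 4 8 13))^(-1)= [16, 13, 12, 3, 15, 7, 6, 4, 2, 9, 10, 11, 5, 8, 0, 14, 1]= (0 16 1 13 8 2 12 5 7 4 15 14)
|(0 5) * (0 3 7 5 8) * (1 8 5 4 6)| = 8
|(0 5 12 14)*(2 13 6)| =|(0 5 12 14)(2 13 6)| =12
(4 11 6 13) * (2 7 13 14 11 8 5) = (2 7 13 4 8 5)(6 14 11) = [0, 1, 7, 3, 8, 2, 14, 13, 5, 9, 10, 6, 12, 4, 11]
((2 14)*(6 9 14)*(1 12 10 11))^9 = (1 12 10 11)(2 6 9 14) = [0, 12, 6, 3, 4, 5, 9, 7, 8, 14, 11, 1, 10, 13, 2]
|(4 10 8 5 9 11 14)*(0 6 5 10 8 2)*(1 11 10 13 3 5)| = |(0 6 1 11 14 4 8 13 3 5 9 10 2)| = 13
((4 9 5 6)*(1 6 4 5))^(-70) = [0, 1, 2, 3, 4, 5, 6, 7, 8, 9] = (9)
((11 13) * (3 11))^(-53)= (3 11 13)= [0, 1, 2, 11, 4, 5, 6, 7, 8, 9, 10, 13, 12, 3]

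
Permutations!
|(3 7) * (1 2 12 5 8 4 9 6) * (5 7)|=10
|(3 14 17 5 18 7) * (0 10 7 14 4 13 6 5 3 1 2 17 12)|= 14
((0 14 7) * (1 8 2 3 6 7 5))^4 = (0 8 7 1 6 5 3 14 2) = [8, 6, 0, 14, 4, 3, 5, 1, 7, 9, 10, 11, 12, 13, 2]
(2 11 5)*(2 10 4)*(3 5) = (2 11 3 5 10 4) = [0, 1, 11, 5, 2, 10, 6, 7, 8, 9, 4, 3]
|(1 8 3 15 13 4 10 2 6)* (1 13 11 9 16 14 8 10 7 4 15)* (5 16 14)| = 22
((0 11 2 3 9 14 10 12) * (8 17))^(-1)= (0 12 10 14 9 3 2 11)(8 17)= [12, 1, 11, 2, 4, 5, 6, 7, 17, 3, 14, 0, 10, 13, 9, 15, 16, 8]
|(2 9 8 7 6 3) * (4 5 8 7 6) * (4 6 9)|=|(2 4 5 8 9 7 6 3)|=8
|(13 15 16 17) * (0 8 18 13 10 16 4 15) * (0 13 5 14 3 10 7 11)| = 22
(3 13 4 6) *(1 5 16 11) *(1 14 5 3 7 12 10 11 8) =(1 3 13 4 6 7 12 10 11 14 5 16 8) =[0, 3, 2, 13, 6, 16, 7, 12, 1, 9, 11, 14, 10, 4, 5, 15, 8]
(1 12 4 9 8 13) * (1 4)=(1 12)(4 9 8 13)=[0, 12, 2, 3, 9, 5, 6, 7, 13, 8, 10, 11, 1, 4]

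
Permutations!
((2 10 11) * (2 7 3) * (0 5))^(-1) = (0 5)(2 3 7 11 10) = [5, 1, 3, 7, 4, 0, 6, 11, 8, 9, 2, 10]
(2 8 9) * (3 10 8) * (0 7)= (0 7)(2 3 10 8 9)= [7, 1, 3, 10, 4, 5, 6, 0, 9, 2, 8]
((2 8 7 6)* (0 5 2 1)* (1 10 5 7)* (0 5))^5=[7, 5, 8, 3, 4, 2, 10, 6, 1, 9, 0]=(0 7 6 10)(1 5 2 8)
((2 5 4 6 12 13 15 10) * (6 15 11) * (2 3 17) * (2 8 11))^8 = (2 11 10)(3 5 6)(4 12 17)(8 15 13) = [0, 1, 11, 5, 12, 6, 3, 7, 15, 9, 2, 10, 17, 8, 14, 13, 16, 4]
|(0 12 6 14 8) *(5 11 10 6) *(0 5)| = |(0 12)(5 11 10 6 14 8)| = 6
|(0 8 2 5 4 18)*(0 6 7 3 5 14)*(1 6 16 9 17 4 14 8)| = 70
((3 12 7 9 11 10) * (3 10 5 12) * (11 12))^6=(12)=[0, 1, 2, 3, 4, 5, 6, 7, 8, 9, 10, 11, 12]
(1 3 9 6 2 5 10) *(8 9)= (1 3 8 9 6 2 5 10)= [0, 3, 5, 8, 4, 10, 2, 7, 9, 6, 1]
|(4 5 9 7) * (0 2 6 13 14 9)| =|(0 2 6 13 14 9 7 4 5)| =9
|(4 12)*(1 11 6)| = |(1 11 6)(4 12)| = 6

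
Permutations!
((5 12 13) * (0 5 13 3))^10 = (13)(0 12)(3 5) = [12, 1, 2, 5, 4, 3, 6, 7, 8, 9, 10, 11, 0, 13]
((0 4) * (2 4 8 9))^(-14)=(0 8 9 2 4)=[8, 1, 4, 3, 0, 5, 6, 7, 9, 2]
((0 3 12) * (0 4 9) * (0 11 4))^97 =(0 3 12)(4 9 11) =[3, 1, 2, 12, 9, 5, 6, 7, 8, 11, 10, 4, 0]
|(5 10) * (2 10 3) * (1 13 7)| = 12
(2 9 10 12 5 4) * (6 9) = [0, 1, 6, 3, 2, 4, 9, 7, 8, 10, 12, 11, 5] = (2 6 9 10 12 5 4)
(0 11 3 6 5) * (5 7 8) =(0 11 3 6 7 8 5) =[11, 1, 2, 6, 4, 0, 7, 8, 5, 9, 10, 3]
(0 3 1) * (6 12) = (0 3 1)(6 12) = [3, 0, 2, 1, 4, 5, 12, 7, 8, 9, 10, 11, 6]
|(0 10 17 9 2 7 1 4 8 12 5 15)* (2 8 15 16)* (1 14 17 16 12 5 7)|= 7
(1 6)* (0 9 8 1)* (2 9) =(0 2 9 8 1 6) =[2, 6, 9, 3, 4, 5, 0, 7, 1, 8]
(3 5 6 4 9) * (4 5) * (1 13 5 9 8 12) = (1 13 5 6 9 3 4 8 12) = [0, 13, 2, 4, 8, 6, 9, 7, 12, 3, 10, 11, 1, 5]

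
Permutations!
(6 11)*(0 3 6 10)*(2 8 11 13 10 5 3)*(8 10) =(0 2 10)(3 6 13 8 11 5) =[2, 1, 10, 6, 4, 3, 13, 7, 11, 9, 0, 5, 12, 8]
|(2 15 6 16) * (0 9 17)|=|(0 9 17)(2 15 6 16)|=12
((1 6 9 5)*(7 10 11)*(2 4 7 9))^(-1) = (1 5 9 11 10 7 4 2 6) = [0, 5, 6, 3, 2, 9, 1, 4, 8, 11, 7, 10]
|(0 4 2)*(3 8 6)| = 3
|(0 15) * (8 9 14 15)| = |(0 8 9 14 15)| = 5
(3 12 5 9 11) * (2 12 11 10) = (2 12 5 9 10)(3 11) = [0, 1, 12, 11, 4, 9, 6, 7, 8, 10, 2, 3, 5]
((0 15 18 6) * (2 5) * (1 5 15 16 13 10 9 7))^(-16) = [2, 13, 9, 3, 4, 10, 5, 16, 8, 0, 6, 11, 12, 18, 14, 7, 15, 17, 1] = (0 2 9)(1 13 18)(5 10 6)(7 16 15)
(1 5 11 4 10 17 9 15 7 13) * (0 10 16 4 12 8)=(0 10 17 9 15 7 13 1 5 11 12 8)(4 16)=[10, 5, 2, 3, 16, 11, 6, 13, 0, 15, 17, 12, 8, 1, 14, 7, 4, 9]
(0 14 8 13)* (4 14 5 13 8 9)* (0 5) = [0, 1, 2, 3, 14, 13, 6, 7, 8, 4, 10, 11, 12, 5, 9] = (4 14 9)(5 13)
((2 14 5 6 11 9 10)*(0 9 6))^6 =[0, 1, 2, 3, 4, 5, 6, 7, 8, 9, 10, 11, 12, 13, 14] =(14)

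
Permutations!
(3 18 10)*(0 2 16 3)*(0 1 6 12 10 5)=[2, 6, 16, 18, 4, 0, 12, 7, 8, 9, 1, 11, 10, 13, 14, 15, 3, 17, 5]=(0 2 16 3 18 5)(1 6 12 10)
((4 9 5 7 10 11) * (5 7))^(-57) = (4 10 9 11 7) = [0, 1, 2, 3, 10, 5, 6, 4, 8, 11, 9, 7]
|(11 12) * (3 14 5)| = |(3 14 5)(11 12)| = 6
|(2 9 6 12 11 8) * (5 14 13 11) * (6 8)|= |(2 9 8)(5 14 13 11 6 12)|= 6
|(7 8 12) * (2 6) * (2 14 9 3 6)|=|(3 6 14 9)(7 8 12)|=12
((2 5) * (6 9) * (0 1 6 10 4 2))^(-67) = [4, 2, 9, 3, 6, 10, 5, 7, 8, 0, 1] = (0 4 6 5 10 1 2 9)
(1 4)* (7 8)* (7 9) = (1 4)(7 8 9) = [0, 4, 2, 3, 1, 5, 6, 8, 9, 7]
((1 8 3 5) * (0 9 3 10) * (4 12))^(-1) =(0 10 8 1 5 3 9)(4 12) =[10, 5, 2, 9, 12, 3, 6, 7, 1, 0, 8, 11, 4]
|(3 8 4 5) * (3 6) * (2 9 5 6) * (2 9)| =|(3 8 4 6)(5 9)| =4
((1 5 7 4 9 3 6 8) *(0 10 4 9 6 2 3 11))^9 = (0 11 9 7 5 1 8 6 4 10)(2 3) = [11, 8, 3, 2, 10, 1, 4, 5, 6, 7, 0, 9]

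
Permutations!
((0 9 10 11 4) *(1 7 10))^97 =[4, 9, 2, 3, 11, 5, 6, 1, 8, 0, 7, 10] =(0 4 11 10 7 1 9)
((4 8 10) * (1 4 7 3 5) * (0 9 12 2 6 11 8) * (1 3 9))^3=(2 8 9 6 10 12 11 7)(3 5)=[0, 1, 8, 5, 4, 3, 10, 2, 9, 6, 12, 7, 11]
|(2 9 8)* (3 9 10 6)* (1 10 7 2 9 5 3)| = |(1 10 6)(2 7)(3 5)(8 9)| = 6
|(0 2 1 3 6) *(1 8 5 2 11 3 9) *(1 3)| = |(0 11 1 9 3 6)(2 8 5)| = 6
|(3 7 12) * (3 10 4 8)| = 6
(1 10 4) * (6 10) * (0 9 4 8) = (0 9 4 1 6 10 8) = [9, 6, 2, 3, 1, 5, 10, 7, 0, 4, 8]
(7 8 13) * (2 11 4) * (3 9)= (2 11 4)(3 9)(7 8 13)= [0, 1, 11, 9, 2, 5, 6, 8, 13, 3, 10, 4, 12, 7]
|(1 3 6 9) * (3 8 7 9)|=|(1 8 7 9)(3 6)|=4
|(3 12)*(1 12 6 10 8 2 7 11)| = 9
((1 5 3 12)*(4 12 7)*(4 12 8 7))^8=(1 5 3 4 8 7 12)=[0, 5, 2, 4, 8, 3, 6, 12, 7, 9, 10, 11, 1]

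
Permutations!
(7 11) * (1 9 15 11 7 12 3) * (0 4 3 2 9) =(0 4 3 1)(2 9 15 11 12) =[4, 0, 9, 1, 3, 5, 6, 7, 8, 15, 10, 12, 2, 13, 14, 11]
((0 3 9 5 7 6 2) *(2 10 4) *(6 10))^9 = (0 3 9 5 7 10 4 2) = [3, 1, 0, 9, 2, 7, 6, 10, 8, 5, 4]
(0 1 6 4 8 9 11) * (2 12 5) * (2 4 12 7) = (0 1 6 12 5 4 8 9 11)(2 7) = [1, 6, 7, 3, 8, 4, 12, 2, 9, 11, 10, 0, 5]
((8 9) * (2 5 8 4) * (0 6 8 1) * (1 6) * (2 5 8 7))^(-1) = (0 1)(2 7 6 5 4 9 8) = [1, 0, 7, 3, 9, 4, 5, 6, 2, 8]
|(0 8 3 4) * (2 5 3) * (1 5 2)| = 6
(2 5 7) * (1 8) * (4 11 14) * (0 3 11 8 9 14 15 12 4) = [3, 9, 5, 11, 8, 7, 6, 2, 1, 14, 10, 15, 4, 13, 0, 12] = (0 3 11 15 12 4 8 1 9 14)(2 5 7)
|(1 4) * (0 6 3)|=|(0 6 3)(1 4)|=6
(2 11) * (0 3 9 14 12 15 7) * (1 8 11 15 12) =(0 3 9 14 1 8 11 2 15 7) =[3, 8, 15, 9, 4, 5, 6, 0, 11, 14, 10, 2, 12, 13, 1, 7]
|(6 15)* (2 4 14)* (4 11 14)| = |(2 11 14)(6 15)| = 6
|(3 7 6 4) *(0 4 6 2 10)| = |(0 4 3 7 2 10)| = 6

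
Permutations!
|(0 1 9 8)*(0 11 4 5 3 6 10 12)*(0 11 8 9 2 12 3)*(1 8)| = 24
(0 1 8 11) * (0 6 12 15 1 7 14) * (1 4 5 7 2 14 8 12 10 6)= (0 2 14)(1 12 15 4 5 7 8 11)(6 10)= [2, 12, 14, 3, 5, 7, 10, 8, 11, 9, 6, 1, 15, 13, 0, 4]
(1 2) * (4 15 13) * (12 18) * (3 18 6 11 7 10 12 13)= (1 2)(3 18 13 4 15)(6 11 7 10 12)= [0, 2, 1, 18, 15, 5, 11, 10, 8, 9, 12, 7, 6, 4, 14, 3, 16, 17, 13]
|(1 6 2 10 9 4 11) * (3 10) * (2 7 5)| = |(1 6 7 5 2 3 10 9 4 11)| = 10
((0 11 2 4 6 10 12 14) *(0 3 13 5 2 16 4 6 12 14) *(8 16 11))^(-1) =[12, 1, 5, 14, 16, 13, 2, 7, 0, 9, 6, 11, 4, 3, 10, 15, 8] =(0 12 4 16 8)(2 5 13 3 14 10 6)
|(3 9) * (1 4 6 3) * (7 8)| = 10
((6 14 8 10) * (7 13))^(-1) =(6 10 8 14)(7 13) =[0, 1, 2, 3, 4, 5, 10, 13, 14, 9, 8, 11, 12, 7, 6]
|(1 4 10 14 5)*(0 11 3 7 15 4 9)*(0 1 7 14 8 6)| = 22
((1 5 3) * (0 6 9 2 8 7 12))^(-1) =(0 12 7 8 2 9 6)(1 3 5) =[12, 3, 9, 5, 4, 1, 0, 8, 2, 6, 10, 11, 7]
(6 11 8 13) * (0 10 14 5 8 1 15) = [10, 15, 2, 3, 4, 8, 11, 7, 13, 9, 14, 1, 12, 6, 5, 0] = (0 10 14 5 8 13 6 11 1 15)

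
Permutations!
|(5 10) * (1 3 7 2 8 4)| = 6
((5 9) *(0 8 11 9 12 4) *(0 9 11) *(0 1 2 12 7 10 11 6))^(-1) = (0 6 11 10 7 5 9 4 12 2 1 8) = [6, 8, 1, 3, 12, 9, 11, 5, 0, 4, 7, 10, 2]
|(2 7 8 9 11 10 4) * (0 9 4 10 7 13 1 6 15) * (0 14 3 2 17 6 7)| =|(0 9 11)(1 7 8 4 17 6 15 14 3 2 13)| =33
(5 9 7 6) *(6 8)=(5 9 7 8 6)=[0, 1, 2, 3, 4, 9, 5, 8, 6, 7]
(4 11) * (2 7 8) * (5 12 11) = (2 7 8)(4 5 12 11) = [0, 1, 7, 3, 5, 12, 6, 8, 2, 9, 10, 4, 11]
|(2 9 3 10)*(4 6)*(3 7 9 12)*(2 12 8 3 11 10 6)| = |(2 8 3 6 4)(7 9)(10 12 11)| = 30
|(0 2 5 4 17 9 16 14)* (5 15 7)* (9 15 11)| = |(0 2 11 9 16 14)(4 17 15 7 5)| = 30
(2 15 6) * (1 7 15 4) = (1 7 15 6 2 4) = [0, 7, 4, 3, 1, 5, 2, 15, 8, 9, 10, 11, 12, 13, 14, 6]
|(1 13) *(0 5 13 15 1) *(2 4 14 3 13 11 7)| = 18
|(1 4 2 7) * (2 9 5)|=6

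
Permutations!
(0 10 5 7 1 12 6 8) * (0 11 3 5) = (0 10)(1 12 6 8 11 3 5 7) = [10, 12, 2, 5, 4, 7, 8, 1, 11, 9, 0, 3, 6]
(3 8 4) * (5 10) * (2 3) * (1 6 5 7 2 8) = [0, 6, 3, 1, 8, 10, 5, 2, 4, 9, 7] = (1 6 5 10 7 2 3)(4 8)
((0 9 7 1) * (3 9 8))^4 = [7, 9, 2, 0, 4, 5, 6, 3, 1, 8] = (0 7 3)(1 9 8)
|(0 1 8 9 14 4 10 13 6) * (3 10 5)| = |(0 1 8 9 14 4 5 3 10 13 6)| = 11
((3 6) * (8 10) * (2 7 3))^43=[0, 1, 6, 7, 4, 5, 3, 2, 10, 9, 8]=(2 6 3 7)(8 10)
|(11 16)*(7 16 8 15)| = |(7 16 11 8 15)| = 5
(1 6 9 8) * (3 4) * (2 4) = (1 6 9 8)(2 4 3) = [0, 6, 4, 2, 3, 5, 9, 7, 1, 8]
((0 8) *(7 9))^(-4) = (9) = [0, 1, 2, 3, 4, 5, 6, 7, 8, 9]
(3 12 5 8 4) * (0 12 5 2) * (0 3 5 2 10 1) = (0 12 10 1)(2 3)(4 5 8) = [12, 0, 3, 2, 5, 8, 6, 7, 4, 9, 1, 11, 10]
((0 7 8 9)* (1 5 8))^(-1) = (0 9 8 5 1 7) = [9, 7, 2, 3, 4, 1, 6, 0, 5, 8]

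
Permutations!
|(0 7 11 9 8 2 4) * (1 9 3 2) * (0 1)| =9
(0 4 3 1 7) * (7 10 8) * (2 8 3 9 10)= (0 4 9 10 3 1 2 8 7)= [4, 2, 8, 1, 9, 5, 6, 0, 7, 10, 3]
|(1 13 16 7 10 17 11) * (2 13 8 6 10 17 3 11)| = 30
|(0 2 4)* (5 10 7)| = 3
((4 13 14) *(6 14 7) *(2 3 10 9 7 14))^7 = (2 3 10 9 7 6)(4 13 14) = [0, 1, 3, 10, 13, 5, 2, 6, 8, 7, 9, 11, 12, 14, 4]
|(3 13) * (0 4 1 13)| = |(0 4 1 13 3)| = 5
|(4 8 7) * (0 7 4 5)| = 6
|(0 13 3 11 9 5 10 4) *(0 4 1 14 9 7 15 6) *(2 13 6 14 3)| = 18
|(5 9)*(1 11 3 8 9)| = 6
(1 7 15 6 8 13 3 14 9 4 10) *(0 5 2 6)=(0 5 2 6 8 13 3 14 9 4 10 1 7 15)=[5, 7, 6, 14, 10, 2, 8, 15, 13, 4, 1, 11, 12, 3, 9, 0]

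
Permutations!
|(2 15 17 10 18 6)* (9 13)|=6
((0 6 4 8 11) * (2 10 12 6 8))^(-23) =(0 8 11)(2 12 4 10 6) =[8, 1, 12, 3, 10, 5, 2, 7, 11, 9, 6, 0, 4]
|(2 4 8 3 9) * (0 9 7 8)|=12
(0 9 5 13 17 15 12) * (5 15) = [9, 1, 2, 3, 4, 13, 6, 7, 8, 15, 10, 11, 0, 17, 14, 12, 16, 5] = (0 9 15 12)(5 13 17)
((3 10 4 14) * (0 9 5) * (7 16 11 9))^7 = [7, 1, 2, 14, 10, 0, 6, 16, 8, 5, 3, 9, 12, 13, 4, 15, 11] = (0 7 16 11 9 5)(3 14 4 10)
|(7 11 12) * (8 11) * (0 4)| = 4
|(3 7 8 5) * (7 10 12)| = |(3 10 12 7 8 5)| = 6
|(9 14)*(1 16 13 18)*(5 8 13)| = |(1 16 5 8 13 18)(9 14)| = 6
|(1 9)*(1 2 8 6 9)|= 4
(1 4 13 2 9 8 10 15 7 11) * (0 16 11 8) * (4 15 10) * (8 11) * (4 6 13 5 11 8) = (0 16 4 5 11 1 15 7 8 6 13 2 9) = [16, 15, 9, 3, 5, 11, 13, 8, 6, 0, 10, 1, 12, 2, 14, 7, 4]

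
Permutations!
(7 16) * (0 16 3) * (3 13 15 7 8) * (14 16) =(0 14 16 8 3)(7 13 15) =[14, 1, 2, 0, 4, 5, 6, 13, 3, 9, 10, 11, 12, 15, 16, 7, 8]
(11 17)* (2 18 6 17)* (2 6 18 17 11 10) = (18)(2 17 10)(6 11) = [0, 1, 17, 3, 4, 5, 11, 7, 8, 9, 2, 6, 12, 13, 14, 15, 16, 10, 18]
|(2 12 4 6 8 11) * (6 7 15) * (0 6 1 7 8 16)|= |(0 6 16)(1 7 15)(2 12 4 8 11)|= 15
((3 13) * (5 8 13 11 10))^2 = (3 10 8)(5 13 11) = [0, 1, 2, 10, 4, 13, 6, 7, 3, 9, 8, 5, 12, 11]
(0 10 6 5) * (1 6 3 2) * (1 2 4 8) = (0 10 3 4 8 1 6 5) = [10, 6, 2, 4, 8, 0, 5, 7, 1, 9, 3]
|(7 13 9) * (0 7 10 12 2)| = 7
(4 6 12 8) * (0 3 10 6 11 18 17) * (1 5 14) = (0 3 10 6 12 8 4 11 18 17)(1 5 14) = [3, 5, 2, 10, 11, 14, 12, 7, 4, 9, 6, 18, 8, 13, 1, 15, 16, 0, 17]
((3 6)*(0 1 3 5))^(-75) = (6) = [0, 1, 2, 3, 4, 5, 6]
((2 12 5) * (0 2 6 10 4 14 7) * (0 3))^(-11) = (0 3 7 14 4 10 6 5 12 2) = [3, 1, 0, 7, 10, 12, 5, 14, 8, 9, 6, 11, 2, 13, 4]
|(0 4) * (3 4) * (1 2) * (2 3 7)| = 6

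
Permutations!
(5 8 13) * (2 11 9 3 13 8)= (2 11 9 3 13 5)= [0, 1, 11, 13, 4, 2, 6, 7, 8, 3, 10, 9, 12, 5]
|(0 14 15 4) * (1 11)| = 4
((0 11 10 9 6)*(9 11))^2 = (11)(0 6 9) = [6, 1, 2, 3, 4, 5, 9, 7, 8, 0, 10, 11]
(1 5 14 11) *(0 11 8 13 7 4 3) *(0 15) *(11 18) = (0 18 11 1 5 14 8 13 7 4 3 15) = [18, 5, 2, 15, 3, 14, 6, 4, 13, 9, 10, 1, 12, 7, 8, 0, 16, 17, 11]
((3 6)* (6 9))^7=(3 9 6)=[0, 1, 2, 9, 4, 5, 3, 7, 8, 6]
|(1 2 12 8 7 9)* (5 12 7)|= 12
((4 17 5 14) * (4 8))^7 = (4 5 8 17 14) = [0, 1, 2, 3, 5, 8, 6, 7, 17, 9, 10, 11, 12, 13, 4, 15, 16, 14]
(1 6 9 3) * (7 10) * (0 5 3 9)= (0 5 3 1 6)(7 10)= [5, 6, 2, 1, 4, 3, 0, 10, 8, 9, 7]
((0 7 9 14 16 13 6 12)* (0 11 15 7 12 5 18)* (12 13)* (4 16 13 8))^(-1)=[18, 1, 2, 3, 8, 6, 13, 15, 0, 7, 10, 12, 16, 14, 9, 11, 4, 17, 5]=(0 18 5 6 13 14 9 7 15 11 12 16 4 8)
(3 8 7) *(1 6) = (1 6)(3 8 7) = [0, 6, 2, 8, 4, 5, 1, 3, 7]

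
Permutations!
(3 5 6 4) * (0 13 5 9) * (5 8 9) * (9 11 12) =[13, 1, 2, 5, 3, 6, 4, 7, 11, 0, 10, 12, 9, 8] =(0 13 8 11 12 9)(3 5 6 4)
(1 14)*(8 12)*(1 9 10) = (1 14 9 10)(8 12) = [0, 14, 2, 3, 4, 5, 6, 7, 12, 10, 1, 11, 8, 13, 9]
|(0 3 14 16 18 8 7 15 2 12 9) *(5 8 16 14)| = |(0 3 5 8 7 15 2 12 9)(16 18)| = 18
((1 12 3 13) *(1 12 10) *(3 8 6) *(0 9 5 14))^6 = (0 5)(3 13 12 8 6)(9 14) = [5, 1, 2, 13, 4, 0, 3, 7, 6, 14, 10, 11, 8, 12, 9]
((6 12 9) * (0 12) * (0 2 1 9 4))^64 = (0 12 4) = [12, 1, 2, 3, 0, 5, 6, 7, 8, 9, 10, 11, 4]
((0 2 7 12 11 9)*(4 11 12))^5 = (12)(0 9 11 4 7 2) = [9, 1, 0, 3, 7, 5, 6, 2, 8, 11, 10, 4, 12]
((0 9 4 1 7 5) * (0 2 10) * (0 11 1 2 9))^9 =[0, 7, 10, 3, 2, 9, 6, 5, 8, 4, 11, 1] =(1 7 5 9 4 2 10 11)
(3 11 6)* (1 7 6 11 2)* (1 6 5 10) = (11)(1 7 5 10)(2 6 3) = [0, 7, 6, 2, 4, 10, 3, 5, 8, 9, 1, 11]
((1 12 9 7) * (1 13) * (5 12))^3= [0, 9, 2, 3, 4, 7, 6, 5, 8, 1, 10, 11, 13, 12]= (1 9)(5 7)(12 13)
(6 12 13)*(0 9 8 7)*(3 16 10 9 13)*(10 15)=[13, 1, 2, 16, 4, 5, 12, 0, 7, 8, 9, 11, 3, 6, 14, 10, 15]=(0 13 6 12 3 16 15 10 9 8 7)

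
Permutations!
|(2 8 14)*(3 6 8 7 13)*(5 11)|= |(2 7 13 3 6 8 14)(5 11)|= 14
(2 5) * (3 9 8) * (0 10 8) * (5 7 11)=(0 10 8 3 9)(2 7 11 5)=[10, 1, 7, 9, 4, 2, 6, 11, 3, 0, 8, 5]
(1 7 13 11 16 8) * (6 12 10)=[0, 7, 2, 3, 4, 5, 12, 13, 1, 9, 6, 16, 10, 11, 14, 15, 8]=(1 7 13 11 16 8)(6 12 10)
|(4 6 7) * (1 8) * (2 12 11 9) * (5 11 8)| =21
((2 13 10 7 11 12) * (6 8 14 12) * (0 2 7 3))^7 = [13, 1, 10, 2, 4, 5, 8, 11, 14, 9, 0, 6, 7, 3, 12] = (0 13 3 2 10)(6 8 14 12 7 11)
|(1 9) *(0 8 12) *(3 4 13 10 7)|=|(0 8 12)(1 9)(3 4 13 10 7)|=30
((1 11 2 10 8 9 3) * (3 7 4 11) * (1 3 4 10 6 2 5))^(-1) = (1 5 11 4)(2 6)(7 9 8 10) = [0, 5, 6, 3, 1, 11, 2, 9, 10, 8, 7, 4]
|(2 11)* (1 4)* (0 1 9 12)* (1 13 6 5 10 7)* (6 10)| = |(0 13 10 7 1 4 9 12)(2 11)(5 6)| = 8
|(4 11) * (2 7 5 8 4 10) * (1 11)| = 8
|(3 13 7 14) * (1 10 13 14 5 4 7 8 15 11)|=|(1 10 13 8 15 11)(3 14)(4 7 5)|=6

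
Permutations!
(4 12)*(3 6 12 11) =(3 6 12 4 11) =[0, 1, 2, 6, 11, 5, 12, 7, 8, 9, 10, 3, 4]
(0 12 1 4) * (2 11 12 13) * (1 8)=(0 13 2 11 12 8 1 4)=[13, 4, 11, 3, 0, 5, 6, 7, 1, 9, 10, 12, 8, 2]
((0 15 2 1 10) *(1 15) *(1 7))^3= [10, 7, 15, 3, 4, 5, 6, 0, 8, 9, 1, 11, 12, 13, 14, 2]= (0 10 1 7)(2 15)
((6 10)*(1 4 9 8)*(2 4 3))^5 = (1 8 9 4 2 3)(6 10) = [0, 8, 3, 1, 2, 5, 10, 7, 9, 4, 6]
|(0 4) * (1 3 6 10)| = 4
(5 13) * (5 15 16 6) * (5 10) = (5 13 15 16 6 10) = [0, 1, 2, 3, 4, 13, 10, 7, 8, 9, 5, 11, 12, 15, 14, 16, 6]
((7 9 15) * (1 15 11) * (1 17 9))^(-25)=(1 7 15)(9 17 11)=[0, 7, 2, 3, 4, 5, 6, 15, 8, 17, 10, 9, 12, 13, 14, 1, 16, 11]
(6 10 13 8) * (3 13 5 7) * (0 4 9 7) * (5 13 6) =(0 4 9 7 3 6 10 13 8 5) =[4, 1, 2, 6, 9, 0, 10, 3, 5, 7, 13, 11, 12, 8]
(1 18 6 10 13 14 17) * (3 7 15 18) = (1 3 7 15 18 6 10 13 14 17) = [0, 3, 2, 7, 4, 5, 10, 15, 8, 9, 13, 11, 12, 14, 17, 18, 16, 1, 6]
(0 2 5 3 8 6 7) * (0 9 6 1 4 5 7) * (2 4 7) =(0 4 5 3 8 1 7 9 6) =[4, 7, 2, 8, 5, 3, 0, 9, 1, 6]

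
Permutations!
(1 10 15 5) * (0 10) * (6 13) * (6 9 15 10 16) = (0 16 6 13 9 15 5 1) = [16, 0, 2, 3, 4, 1, 13, 7, 8, 15, 10, 11, 12, 9, 14, 5, 6]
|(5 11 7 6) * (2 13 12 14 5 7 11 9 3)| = |(2 13 12 14 5 9 3)(6 7)| = 14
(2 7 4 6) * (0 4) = [4, 1, 7, 3, 6, 5, 2, 0] = (0 4 6 2 7)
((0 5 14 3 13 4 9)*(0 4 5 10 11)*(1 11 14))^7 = (0 11 1 5 13 3 14 10)(4 9) = [11, 5, 2, 14, 9, 13, 6, 7, 8, 4, 0, 1, 12, 3, 10]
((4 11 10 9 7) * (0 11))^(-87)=(0 9)(4 10)(7 11)=[9, 1, 2, 3, 10, 5, 6, 11, 8, 0, 4, 7]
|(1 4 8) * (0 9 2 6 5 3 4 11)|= |(0 9 2 6 5 3 4 8 1 11)|= 10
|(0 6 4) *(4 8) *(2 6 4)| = |(0 4)(2 6 8)| = 6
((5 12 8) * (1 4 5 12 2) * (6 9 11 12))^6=(1 5)(2 4)(6 9 11 12 8)=[0, 5, 4, 3, 2, 1, 9, 7, 6, 11, 10, 12, 8]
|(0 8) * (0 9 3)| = 4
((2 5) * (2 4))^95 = [0, 1, 4, 3, 5, 2] = (2 4 5)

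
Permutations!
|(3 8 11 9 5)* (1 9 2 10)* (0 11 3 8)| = 9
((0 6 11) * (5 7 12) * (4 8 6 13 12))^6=(0 8 5)(4 12 11)(6 7 13)=[8, 1, 2, 3, 12, 0, 7, 13, 5, 9, 10, 4, 11, 6]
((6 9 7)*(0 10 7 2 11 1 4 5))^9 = (0 5 4 1 11 2 9 6 7 10) = [5, 11, 9, 3, 1, 4, 7, 10, 8, 6, 0, 2]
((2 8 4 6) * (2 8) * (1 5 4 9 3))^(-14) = (9) = [0, 1, 2, 3, 4, 5, 6, 7, 8, 9]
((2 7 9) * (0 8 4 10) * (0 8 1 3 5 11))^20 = [0, 1, 9, 3, 8, 5, 6, 2, 10, 7, 4, 11] = (11)(2 9 7)(4 8 10)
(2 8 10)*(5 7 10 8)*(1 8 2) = (1 8 2 5 7 10) = [0, 8, 5, 3, 4, 7, 6, 10, 2, 9, 1]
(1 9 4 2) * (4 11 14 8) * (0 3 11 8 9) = (0 3 11 14 9 8 4 2 1) = [3, 0, 1, 11, 2, 5, 6, 7, 4, 8, 10, 14, 12, 13, 9]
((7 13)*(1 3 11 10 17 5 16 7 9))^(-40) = [0, 1, 2, 3, 4, 5, 6, 7, 8, 9, 10, 11, 12, 13, 14, 15, 16, 17] = (17)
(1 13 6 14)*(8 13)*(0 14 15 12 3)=[14, 8, 2, 0, 4, 5, 15, 7, 13, 9, 10, 11, 3, 6, 1, 12]=(0 14 1 8 13 6 15 12 3)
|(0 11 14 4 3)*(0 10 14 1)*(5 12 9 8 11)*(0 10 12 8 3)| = |(0 5 8 11 1 10 14 4)(3 12 9)| = 24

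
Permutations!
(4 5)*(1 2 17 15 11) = [0, 2, 17, 3, 5, 4, 6, 7, 8, 9, 10, 1, 12, 13, 14, 11, 16, 15] = (1 2 17 15 11)(4 5)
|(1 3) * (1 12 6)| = 4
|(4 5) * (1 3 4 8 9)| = 6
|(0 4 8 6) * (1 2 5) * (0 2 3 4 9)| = 14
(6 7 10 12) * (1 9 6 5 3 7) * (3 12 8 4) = (1 9 6)(3 7 10 8 4)(5 12) = [0, 9, 2, 7, 3, 12, 1, 10, 4, 6, 8, 11, 5]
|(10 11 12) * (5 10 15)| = |(5 10 11 12 15)| = 5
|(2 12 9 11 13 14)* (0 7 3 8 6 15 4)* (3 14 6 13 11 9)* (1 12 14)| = 10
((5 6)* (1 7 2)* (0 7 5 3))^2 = (0 2 5 3 7 1 6) = [2, 6, 5, 7, 4, 3, 0, 1]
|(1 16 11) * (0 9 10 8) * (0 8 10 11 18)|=6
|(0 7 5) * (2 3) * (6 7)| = |(0 6 7 5)(2 3)| = 4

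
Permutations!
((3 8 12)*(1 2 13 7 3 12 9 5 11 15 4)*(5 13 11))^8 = (1 15 2 4 11)(3 13 8 7 9) = [0, 15, 4, 13, 11, 5, 6, 9, 7, 3, 10, 1, 12, 8, 14, 2]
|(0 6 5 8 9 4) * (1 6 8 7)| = 4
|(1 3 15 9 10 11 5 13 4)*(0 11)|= |(0 11 5 13 4 1 3 15 9 10)|= 10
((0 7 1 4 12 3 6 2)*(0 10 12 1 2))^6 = (0 6 3 12 10 2 7) = [6, 1, 7, 12, 4, 5, 3, 0, 8, 9, 2, 11, 10]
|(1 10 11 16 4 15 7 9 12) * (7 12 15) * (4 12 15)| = 15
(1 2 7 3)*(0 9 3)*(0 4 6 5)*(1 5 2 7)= (0 9 3 5)(1 7 4 6 2)= [9, 7, 1, 5, 6, 0, 2, 4, 8, 3]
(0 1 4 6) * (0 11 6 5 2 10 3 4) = [1, 0, 10, 4, 5, 2, 11, 7, 8, 9, 3, 6] = (0 1)(2 10 3 4 5)(6 11)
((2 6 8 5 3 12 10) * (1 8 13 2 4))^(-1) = (1 4 10 12 3 5 8)(2 13 6) = [0, 4, 13, 5, 10, 8, 2, 7, 1, 9, 12, 11, 3, 6]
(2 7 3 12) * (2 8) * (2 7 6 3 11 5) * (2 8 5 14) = (2 6 3 12 5 8 7 11 14) = [0, 1, 6, 12, 4, 8, 3, 11, 7, 9, 10, 14, 5, 13, 2]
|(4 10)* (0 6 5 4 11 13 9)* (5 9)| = |(0 6 9)(4 10 11 13 5)| = 15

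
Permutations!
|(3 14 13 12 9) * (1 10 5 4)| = |(1 10 5 4)(3 14 13 12 9)| = 20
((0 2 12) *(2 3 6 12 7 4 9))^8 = (12) = [0, 1, 2, 3, 4, 5, 6, 7, 8, 9, 10, 11, 12]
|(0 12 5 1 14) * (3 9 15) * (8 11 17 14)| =|(0 12 5 1 8 11 17 14)(3 9 15)| =24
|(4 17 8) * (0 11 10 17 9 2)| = |(0 11 10 17 8 4 9 2)| = 8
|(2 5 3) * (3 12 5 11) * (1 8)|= 6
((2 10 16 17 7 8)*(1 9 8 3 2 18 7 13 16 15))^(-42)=[0, 18, 1, 15, 4, 5, 6, 10, 3, 7, 9, 11, 12, 13, 14, 8, 16, 17, 2]=(1 18 2)(3 15 8)(7 10 9)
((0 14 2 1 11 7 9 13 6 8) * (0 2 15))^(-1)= (0 15 14)(1 2 8 6 13 9 7 11)= [15, 2, 8, 3, 4, 5, 13, 11, 6, 7, 10, 1, 12, 9, 0, 14]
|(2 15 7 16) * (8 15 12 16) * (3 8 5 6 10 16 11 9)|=|(2 12 11 9 3 8 15 7 5 6 10 16)|=12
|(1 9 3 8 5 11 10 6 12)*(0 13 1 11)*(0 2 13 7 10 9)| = |(0 7 10 6 12 11 9 3 8 5 2 13 1)| = 13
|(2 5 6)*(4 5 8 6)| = 6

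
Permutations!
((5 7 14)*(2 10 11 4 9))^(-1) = [0, 1, 9, 3, 11, 14, 6, 5, 8, 4, 2, 10, 12, 13, 7] = (2 9 4 11 10)(5 14 7)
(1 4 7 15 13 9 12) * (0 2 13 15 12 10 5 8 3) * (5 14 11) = (15)(0 2 13 9 10 14 11 5 8 3)(1 4 7 12) = [2, 4, 13, 0, 7, 8, 6, 12, 3, 10, 14, 5, 1, 9, 11, 15]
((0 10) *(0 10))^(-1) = (10) = [0, 1, 2, 3, 4, 5, 6, 7, 8, 9, 10]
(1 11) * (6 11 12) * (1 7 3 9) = (1 12 6 11 7 3 9) = [0, 12, 2, 9, 4, 5, 11, 3, 8, 1, 10, 7, 6]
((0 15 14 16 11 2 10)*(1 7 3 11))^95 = (0 7)(1 10)(2 16)(3 15)(11 14) = [7, 10, 16, 15, 4, 5, 6, 0, 8, 9, 1, 14, 12, 13, 11, 3, 2]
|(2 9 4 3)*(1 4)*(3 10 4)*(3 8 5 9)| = 4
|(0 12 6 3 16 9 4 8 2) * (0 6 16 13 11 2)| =30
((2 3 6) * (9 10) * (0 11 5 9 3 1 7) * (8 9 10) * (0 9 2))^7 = (0 11 5 10 3 6)(1 9 2 7 8) = [11, 9, 7, 6, 4, 10, 0, 8, 1, 2, 3, 5]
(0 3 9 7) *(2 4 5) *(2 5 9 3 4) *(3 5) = [4, 1, 2, 5, 9, 3, 6, 0, 8, 7] = (0 4 9 7)(3 5)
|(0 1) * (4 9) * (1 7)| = 6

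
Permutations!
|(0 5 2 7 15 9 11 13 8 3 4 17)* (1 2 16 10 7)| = |(0 5 16 10 7 15 9 11 13 8 3 4 17)(1 2)| = 26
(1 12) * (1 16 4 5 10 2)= (1 12 16 4 5 10 2)= [0, 12, 1, 3, 5, 10, 6, 7, 8, 9, 2, 11, 16, 13, 14, 15, 4]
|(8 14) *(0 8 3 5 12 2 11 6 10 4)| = 11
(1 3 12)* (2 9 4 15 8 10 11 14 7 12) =(1 3 2 9 4 15 8 10 11 14 7 12) =[0, 3, 9, 2, 15, 5, 6, 12, 10, 4, 11, 14, 1, 13, 7, 8]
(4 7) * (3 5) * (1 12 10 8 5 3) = (1 12 10 8 5)(4 7) = [0, 12, 2, 3, 7, 1, 6, 4, 5, 9, 8, 11, 10]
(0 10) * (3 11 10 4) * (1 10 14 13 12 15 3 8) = (0 4 8 1 10)(3 11 14 13 12 15) = [4, 10, 2, 11, 8, 5, 6, 7, 1, 9, 0, 14, 15, 12, 13, 3]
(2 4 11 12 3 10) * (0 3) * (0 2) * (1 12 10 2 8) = (0 3 2 4 11 10)(1 12 8) = [3, 12, 4, 2, 11, 5, 6, 7, 1, 9, 0, 10, 8]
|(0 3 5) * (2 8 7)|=3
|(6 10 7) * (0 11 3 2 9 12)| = |(0 11 3 2 9 12)(6 10 7)| = 6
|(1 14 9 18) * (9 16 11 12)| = |(1 14 16 11 12 9 18)| = 7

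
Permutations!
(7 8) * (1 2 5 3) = (1 2 5 3)(7 8) = [0, 2, 5, 1, 4, 3, 6, 8, 7]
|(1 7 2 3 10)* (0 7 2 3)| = 6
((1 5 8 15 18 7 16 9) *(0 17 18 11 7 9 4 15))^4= (0 1 17 5 18 8 9)(4 16 7 11 15)= [1, 17, 2, 3, 16, 18, 6, 11, 9, 0, 10, 15, 12, 13, 14, 4, 7, 5, 8]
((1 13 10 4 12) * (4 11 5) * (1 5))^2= [0, 10, 2, 3, 5, 12, 6, 7, 8, 9, 1, 13, 4, 11]= (1 10)(4 5 12)(11 13)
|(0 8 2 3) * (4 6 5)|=|(0 8 2 3)(4 6 5)|=12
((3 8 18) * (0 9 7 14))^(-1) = [14, 1, 2, 18, 4, 5, 6, 9, 3, 0, 10, 11, 12, 13, 7, 15, 16, 17, 8] = (0 14 7 9)(3 18 8)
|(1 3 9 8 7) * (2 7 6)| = |(1 3 9 8 6 2 7)| = 7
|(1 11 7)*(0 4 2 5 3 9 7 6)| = 10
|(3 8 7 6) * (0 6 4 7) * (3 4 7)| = 5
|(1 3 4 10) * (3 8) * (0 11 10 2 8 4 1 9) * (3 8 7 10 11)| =8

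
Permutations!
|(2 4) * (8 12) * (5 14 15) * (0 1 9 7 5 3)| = 8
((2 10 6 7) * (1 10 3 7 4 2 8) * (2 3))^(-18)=(1 4 8 6 7 10 3)=[0, 4, 2, 1, 8, 5, 7, 10, 6, 9, 3]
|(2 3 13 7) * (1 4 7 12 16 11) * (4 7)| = 8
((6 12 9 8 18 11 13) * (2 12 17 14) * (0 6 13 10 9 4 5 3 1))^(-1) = (0 1 3 5 4 12 2 14 17 6)(8 9 10 11 18) = [1, 3, 14, 5, 12, 4, 0, 7, 9, 10, 11, 18, 2, 13, 17, 15, 16, 6, 8]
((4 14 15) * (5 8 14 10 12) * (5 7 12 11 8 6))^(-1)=(4 15 14 8 11 10)(5 6)(7 12)=[0, 1, 2, 3, 15, 6, 5, 12, 11, 9, 4, 10, 7, 13, 8, 14]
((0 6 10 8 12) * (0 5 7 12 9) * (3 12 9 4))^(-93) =(0 5 4 6 7 3 10 9 12 8) =[5, 1, 2, 10, 6, 4, 7, 3, 0, 12, 9, 11, 8]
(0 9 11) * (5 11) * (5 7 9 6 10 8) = (0 6 10 8 5 11)(7 9) = [6, 1, 2, 3, 4, 11, 10, 9, 5, 7, 8, 0]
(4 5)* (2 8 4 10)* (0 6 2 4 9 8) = (0 6 2)(4 5 10)(8 9) = [6, 1, 0, 3, 5, 10, 2, 7, 9, 8, 4]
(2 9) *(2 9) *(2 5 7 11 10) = (2 5 7 11 10) = [0, 1, 5, 3, 4, 7, 6, 11, 8, 9, 2, 10]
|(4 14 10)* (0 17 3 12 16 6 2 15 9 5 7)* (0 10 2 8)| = 56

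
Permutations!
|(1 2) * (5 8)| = |(1 2)(5 8)| = 2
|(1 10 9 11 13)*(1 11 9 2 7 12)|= |(1 10 2 7 12)(11 13)|= 10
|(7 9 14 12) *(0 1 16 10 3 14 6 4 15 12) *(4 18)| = |(0 1 16 10 3 14)(4 15 12 7 9 6 18)| = 42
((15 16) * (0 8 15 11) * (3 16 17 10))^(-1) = (0 11 16 3 10 17 15 8) = [11, 1, 2, 10, 4, 5, 6, 7, 0, 9, 17, 16, 12, 13, 14, 8, 3, 15]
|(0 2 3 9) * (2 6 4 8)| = 7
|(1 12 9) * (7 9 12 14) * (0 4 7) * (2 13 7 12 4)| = 14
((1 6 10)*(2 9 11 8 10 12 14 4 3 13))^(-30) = (1 13)(2 6)(3 10)(4 8)(9 12)(11 14) = [0, 13, 6, 10, 8, 5, 2, 7, 4, 12, 3, 14, 9, 1, 11]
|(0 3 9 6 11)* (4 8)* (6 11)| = 4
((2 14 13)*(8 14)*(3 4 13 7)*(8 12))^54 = (2 4 7 8)(3 14 12 13) = [0, 1, 4, 14, 7, 5, 6, 8, 2, 9, 10, 11, 13, 3, 12]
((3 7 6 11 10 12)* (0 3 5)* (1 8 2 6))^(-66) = [0, 1, 2, 3, 4, 5, 6, 7, 8, 9, 10, 11, 12] = (12)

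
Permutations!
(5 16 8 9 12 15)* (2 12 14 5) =(2 12 15)(5 16 8 9 14) =[0, 1, 12, 3, 4, 16, 6, 7, 9, 14, 10, 11, 15, 13, 5, 2, 8]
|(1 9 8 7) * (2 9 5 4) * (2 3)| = |(1 5 4 3 2 9 8 7)| = 8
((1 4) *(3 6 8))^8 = (3 8 6) = [0, 1, 2, 8, 4, 5, 3, 7, 6]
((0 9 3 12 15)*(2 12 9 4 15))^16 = [4, 1, 2, 3, 15, 5, 6, 7, 8, 9, 10, 11, 12, 13, 14, 0] = (0 4 15)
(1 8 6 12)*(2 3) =(1 8 6 12)(2 3) =[0, 8, 3, 2, 4, 5, 12, 7, 6, 9, 10, 11, 1]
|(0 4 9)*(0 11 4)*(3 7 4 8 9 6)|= 12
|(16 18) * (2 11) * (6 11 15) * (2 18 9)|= 7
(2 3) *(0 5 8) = [5, 1, 3, 2, 4, 8, 6, 7, 0] = (0 5 8)(2 3)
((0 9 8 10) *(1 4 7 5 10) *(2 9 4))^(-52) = [5, 1, 2, 3, 10, 4, 6, 0, 8, 9, 7] = (0 5 4 10 7)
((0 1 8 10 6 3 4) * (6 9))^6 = (0 3 9 8)(1 4 6 10) = [3, 4, 2, 9, 6, 5, 10, 7, 0, 8, 1]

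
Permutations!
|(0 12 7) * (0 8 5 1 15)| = 7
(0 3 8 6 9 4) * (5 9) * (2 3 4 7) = (0 4)(2 3 8 6 5 9 7) = [4, 1, 3, 8, 0, 9, 5, 2, 6, 7]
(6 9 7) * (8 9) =(6 8 9 7) =[0, 1, 2, 3, 4, 5, 8, 6, 9, 7]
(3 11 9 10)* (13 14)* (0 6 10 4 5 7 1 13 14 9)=(14)(0 6 10 3 11)(1 13 9 4 5 7)=[6, 13, 2, 11, 5, 7, 10, 1, 8, 4, 3, 0, 12, 9, 14]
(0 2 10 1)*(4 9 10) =[2, 0, 4, 3, 9, 5, 6, 7, 8, 10, 1] =(0 2 4 9 10 1)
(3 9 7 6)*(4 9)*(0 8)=(0 8)(3 4 9 7 6)=[8, 1, 2, 4, 9, 5, 3, 6, 0, 7]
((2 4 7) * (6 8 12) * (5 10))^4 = (2 4 7)(6 8 12) = [0, 1, 4, 3, 7, 5, 8, 2, 12, 9, 10, 11, 6]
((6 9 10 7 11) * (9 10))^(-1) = (6 11 7 10) = [0, 1, 2, 3, 4, 5, 11, 10, 8, 9, 6, 7]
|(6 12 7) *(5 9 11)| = |(5 9 11)(6 12 7)| = 3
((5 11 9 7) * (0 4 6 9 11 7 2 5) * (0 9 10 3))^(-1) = (11)(0 3 10 6 4)(2 9 7 5) = [3, 1, 9, 10, 0, 2, 4, 5, 8, 7, 6, 11]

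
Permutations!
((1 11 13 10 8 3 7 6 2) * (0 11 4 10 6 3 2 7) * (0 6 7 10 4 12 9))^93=[1, 10, 6, 11, 4, 5, 13, 0, 3, 2, 7, 12, 8, 9]=(0 1 10 7)(2 6 13 9)(3 11 12 8)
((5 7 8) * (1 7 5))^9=[0, 1, 2, 3, 4, 5, 6, 7, 8]=(8)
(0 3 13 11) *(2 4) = (0 3 13 11)(2 4) = [3, 1, 4, 13, 2, 5, 6, 7, 8, 9, 10, 0, 12, 11]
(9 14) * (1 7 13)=(1 7 13)(9 14)=[0, 7, 2, 3, 4, 5, 6, 13, 8, 14, 10, 11, 12, 1, 9]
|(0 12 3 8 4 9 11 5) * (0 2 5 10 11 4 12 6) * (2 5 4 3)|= |(0 6)(2 4 9 3 8 12)(10 11)|= 6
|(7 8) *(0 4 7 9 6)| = |(0 4 7 8 9 6)| = 6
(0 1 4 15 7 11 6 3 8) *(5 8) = (0 1 4 15 7 11 6 3 5 8) = [1, 4, 2, 5, 15, 8, 3, 11, 0, 9, 10, 6, 12, 13, 14, 7]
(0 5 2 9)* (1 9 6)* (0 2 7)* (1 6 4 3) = [5, 9, 4, 1, 3, 7, 6, 0, 8, 2] = (0 5 7)(1 9 2 4 3)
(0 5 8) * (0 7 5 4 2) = (0 4 2)(5 8 7) = [4, 1, 0, 3, 2, 8, 6, 5, 7]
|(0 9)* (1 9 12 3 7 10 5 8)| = |(0 12 3 7 10 5 8 1 9)| = 9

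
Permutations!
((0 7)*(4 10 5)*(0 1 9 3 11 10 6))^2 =(0 1 3 10 4)(5 6 7 9 11) =[1, 3, 2, 10, 0, 6, 7, 9, 8, 11, 4, 5]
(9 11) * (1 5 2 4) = [0, 5, 4, 3, 1, 2, 6, 7, 8, 11, 10, 9] = (1 5 2 4)(9 11)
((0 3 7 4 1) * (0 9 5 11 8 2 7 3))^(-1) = (1 4 7 2 8 11 5 9) = [0, 4, 8, 3, 7, 9, 6, 2, 11, 1, 10, 5]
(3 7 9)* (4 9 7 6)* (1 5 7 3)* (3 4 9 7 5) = [0, 3, 2, 6, 7, 5, 9, 4, 8, 1] = (1 3 6 9)(4 7)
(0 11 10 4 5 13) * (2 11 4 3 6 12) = (0 4 5 13)(2 11 10 3 6 12) = [4, 1, 11, 6, 5, 13, 12, 7, 8, 9, 3, 10, 2, 0]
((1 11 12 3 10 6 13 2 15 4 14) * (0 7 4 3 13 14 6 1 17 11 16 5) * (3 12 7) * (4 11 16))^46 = [14, 5, 12, 17, 0, 6, 3, 7, 8, 9, 16, 11, 2, 15, 10, 13, 4, 1] = (0 14 10 16 4)(1 5 6 3 17)(2 12)(13 15)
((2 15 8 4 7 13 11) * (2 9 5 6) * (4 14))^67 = (2 15 8 14 4 7 13 11 9 5 6) = [0, 1, 15, 3, 7, 6, 2, 13, 14, 5, 10, 9, 12, 11, 4, 8]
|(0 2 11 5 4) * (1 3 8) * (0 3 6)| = |(0 2 11 5 4 3 8 1 6)| = 9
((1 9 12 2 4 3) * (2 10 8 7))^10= [0, 9, 4, 1, 3, 5, 6, 2, 7, 12, 8, 11, 10]= (1 9 12 10 8 7 2 4 3)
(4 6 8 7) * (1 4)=(1 4 6 8 7)=[0, 4, 2, 3, 6, 5, 8, 1, 7]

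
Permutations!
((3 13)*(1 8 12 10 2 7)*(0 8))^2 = (13)(0 12 2 1 8 10 7) = [12, 8, 1, 3, 4, 5, 6, 0, 10, 9, 7, 11, 2, 13]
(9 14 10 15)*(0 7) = [7, 1, 2, 3, 4, 5, 6, 0, 8, 14, 15, 11, 12, 13, 10, 9] = (0 7)(9 14 10 15)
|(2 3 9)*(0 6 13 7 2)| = 7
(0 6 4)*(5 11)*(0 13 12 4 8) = (0 6 8)(4 13 12)(5 11) = [6, 1, 2, 3, 13, 11, 8, 7, 0, 9, 10, 5, 4, 12]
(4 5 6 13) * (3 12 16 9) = (3 12 16 9)(4 5 6 13) = [0, 1, 2, 12, 5, 6, 13, 7, 8, 3, 10, 11, 16, 4, 14, 15, 9]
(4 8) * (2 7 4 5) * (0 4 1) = (0 4 8 5 2 7 1) = [4, 0, 7, 3, 8, 2, 6, 1, 5]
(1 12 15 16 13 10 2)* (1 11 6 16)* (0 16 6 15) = (0 16 13 10 2 11 15 1 12) = [16, 12, 11, 3, 4, 5, 6, 7, 8, 9, 2, 15, 0, 10, 14, 1, 13]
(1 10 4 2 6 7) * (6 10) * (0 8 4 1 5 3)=(0 8 4 2 10 1 6 7 5 3)=[8, 6, 10, 0, 2, 3, 7, 5, 4, 9, 1]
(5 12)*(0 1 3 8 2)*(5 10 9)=(0 1 3 8 2)(5 12 10 9)=[1, 3, 0, 8, 4, 12, 6, 7, 2, 5, 9, 11, 10]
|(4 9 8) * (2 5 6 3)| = |(2 5 6 3)(4 9 8)| = 12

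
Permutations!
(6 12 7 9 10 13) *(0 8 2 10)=[8, 1, 10, 3, 4, 5, 12, 9, 2, 0, 13, 11, 7, 6]=(0 8 2 10 13 6 12 7 9)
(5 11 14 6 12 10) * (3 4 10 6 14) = (14)(3 4 10 5 11)(6 12) = [0, 1, 2, 4, 10, 11, 12, 7, 8, 9, 5, 3, 6, 13, 14]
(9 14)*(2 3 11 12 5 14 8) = [0, 1, 3, 11, 4, 14, 6, 7, 2, 8, 10, 12, 5, 13, 9] = (2 3 11 12 5 14 9 8)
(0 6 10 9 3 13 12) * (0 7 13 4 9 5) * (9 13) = (0 6 10 5)(3 4 13 12 7 9) = [6, 1, 2, 4, 13, 0, 10, 9, 8, 3, 5, 11, 7, 12]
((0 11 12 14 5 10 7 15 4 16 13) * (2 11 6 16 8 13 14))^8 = (0 4 10 16 13 15 5 6 8 7 14)(2 12 11) = [4, 1, 12, 3, 10, 6, 8, 14, 7, 9, 16, 2, 11, 15, 0, 5, 13]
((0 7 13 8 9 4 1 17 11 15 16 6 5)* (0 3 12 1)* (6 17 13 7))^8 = [9, 3, 2, 6, 8, 0, 4, 7, 1, 13, 10, 11, 5, 12, 14, 15, 16, 17] = (17)(0 9 13 12 5)(1 3 6 4 8)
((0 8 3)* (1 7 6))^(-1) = [3, 6, 2, 8, 4, 5, 7, 1, 0] = (0 3 8)(1 6 7)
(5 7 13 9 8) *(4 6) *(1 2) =(1 2)(4 6)(5 7 13 9 8) =[0, 2, 1, 3, 6, 7, 4, 13, 5, 8, 10, 11, 12, 9]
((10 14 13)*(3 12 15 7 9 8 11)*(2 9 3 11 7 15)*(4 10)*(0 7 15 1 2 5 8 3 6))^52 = (0 7 6)(1 12)(2 5)(3 15)(8 9) = [7, 12, 5, 15, 4, 2, 0, 6, 9, 8, 10, 11, 1, 13, 14, 3]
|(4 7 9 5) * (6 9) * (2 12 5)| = |(2 12 5 4 7 6 9)| = 7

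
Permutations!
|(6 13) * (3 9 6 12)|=|(3 9 6 13 12)|=5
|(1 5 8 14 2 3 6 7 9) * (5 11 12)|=11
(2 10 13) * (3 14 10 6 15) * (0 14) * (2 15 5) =(0 14 10 13 15 3)(2 6 5) =[14, 1, 6, 0, 4, 2, 5, 7, 8, 9, 13, 11, 12, 15, 10, 3]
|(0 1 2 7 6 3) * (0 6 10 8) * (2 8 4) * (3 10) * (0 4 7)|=20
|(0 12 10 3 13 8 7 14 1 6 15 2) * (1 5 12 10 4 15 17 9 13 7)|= |(0 10 3 7 14 5 12 4 15 2)(1 6 17 9 13 8)|= 30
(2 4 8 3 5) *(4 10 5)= (2 10 5)(3 4 8)= [0, 1, 10, 4, 8, 2, 6, 7, 3, 9, 5]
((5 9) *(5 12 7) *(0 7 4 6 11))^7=(0 11 6 4 12 9 5 7)=[11, 1, 2, 3, 12, 7, 4, 0, 8, 5, 10, 6, 9]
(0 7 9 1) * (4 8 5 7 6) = (0 6 4 8 5 7 9 1) = [6, 0, 2, 3, 8, 7, 4, 9, 5, 1]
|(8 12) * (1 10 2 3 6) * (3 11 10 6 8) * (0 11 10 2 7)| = |(0 11 2 10 7)(1 6)(3 8 12)| = 30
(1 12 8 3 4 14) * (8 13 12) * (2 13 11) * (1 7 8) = [0, 1, 13, 4, 14, 5, 6, 8, 3, 9, 10, 2, 11, 12, 7] = (2 13 12 11)(3 4 14 7 8)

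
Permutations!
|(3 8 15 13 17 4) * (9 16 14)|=|(3 8 15 13 17 4)(9 16 14)|=6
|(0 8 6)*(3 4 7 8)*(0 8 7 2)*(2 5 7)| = 6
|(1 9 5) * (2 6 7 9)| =|(1 2 6 7 9 5)| =6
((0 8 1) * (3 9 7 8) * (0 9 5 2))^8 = [0, 1, 2, 3, 4, 5, 6, 7, 8, 9] = (9)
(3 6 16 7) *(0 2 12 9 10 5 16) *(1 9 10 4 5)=[2, 9, 12, 6, 5, 16, 0, 3, 8, 4, 1, 11, 10, 13, 14, 15, 7]=(0 2 12 10 1 9 4 5 16 7 3 6)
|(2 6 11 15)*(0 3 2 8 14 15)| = 15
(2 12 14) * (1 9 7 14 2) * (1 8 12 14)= (1 9 7)(2 14 8 12)= [0, 9, 14, 3, 4, 5, 6, 1, 12, 7, 10, 11, 2, 13, 8]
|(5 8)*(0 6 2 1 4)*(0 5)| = |(0 6 2 1 4 5 8)| = 7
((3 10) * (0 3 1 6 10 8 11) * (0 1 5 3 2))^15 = (0 2)(1 6 10 5 3 8 11) = [2, 6, 0, 8, 4, 3, 10, 7, 11, 9, 5, 1]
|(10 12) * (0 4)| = 2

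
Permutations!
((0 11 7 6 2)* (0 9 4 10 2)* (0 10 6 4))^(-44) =(0 6)(2 7)(4 9)(10 11) =[6, 1, 7, 3, 9, 5, 0, 2, 8, 4, 11, 10]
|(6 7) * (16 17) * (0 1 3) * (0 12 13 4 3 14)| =12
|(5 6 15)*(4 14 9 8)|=12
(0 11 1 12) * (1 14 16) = [11, 12, 2, 3, 4, 5, 6, 7, 8, 9, 10, 14, 0, 13, 16, 15, 1] = (0 11 14 16 1 12)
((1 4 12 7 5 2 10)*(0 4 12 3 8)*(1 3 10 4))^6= (0 4 12 3 5)(1 10 7 8 2)= [4, 10, 1, 5, 12, 0, 6, 8, 2, 9, 7, 11, 3]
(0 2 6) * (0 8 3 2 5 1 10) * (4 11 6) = (0 5 1 10)(2 4 11 6 8 3) = [5, 10, 4, 2, 11, 1, 8, 7, 3, 9, 0, 6]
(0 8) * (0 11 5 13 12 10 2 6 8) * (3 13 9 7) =[0, 1, 6, 13, 4, 9, 8, 3, 11, 7, 2, 5, 10, 12] =(2 6 8 11 5 9 7 3 13 12 10)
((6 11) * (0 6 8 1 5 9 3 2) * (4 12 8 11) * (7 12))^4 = (0 12 9 6 8 3 4 1 2 7 5) = [12, 2, 7, 4, 1, 0, 8, 5, 3, 6, 10, 11, 9]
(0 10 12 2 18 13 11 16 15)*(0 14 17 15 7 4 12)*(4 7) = (0 10)(2 18 13 11 16 4 12)(14 17 15) = [10, 1, 18, 3, 12, 5, 6, 7, 8, 9, 0, 16, 2, 11, 17, 14, 4, 15, 13]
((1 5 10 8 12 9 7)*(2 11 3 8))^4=[0, 11, 12, 7, 4, 3, 6, 2, 1, 10, 8, 9, 5]=(1 11 9 10 8)(2 12 5 3 7)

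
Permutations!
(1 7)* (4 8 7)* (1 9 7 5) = [0, 4, 2, 3, 8, 1, 6, 9, 5, 7] = (1 4 8 5)(7 9)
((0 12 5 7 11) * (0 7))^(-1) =(0 5 12)(7 11) =[5, 1, 2, 3, 4, 12, 6, 11, 8, 9, 10, 7, 0]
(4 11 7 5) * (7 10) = (4 11 10 7 5) = [0, 1, 2, 3, 11, 4, 6, 5, 8, 9, 7, 10]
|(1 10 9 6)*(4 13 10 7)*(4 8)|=|(1 7 8 4 13 10 9 6)|=8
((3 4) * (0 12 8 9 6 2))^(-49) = (0 2 6 9 8 12)(3 4) = [2, 1, 6, 4, 3, 5, 9, 7, 12, 8, 10, 11, 0]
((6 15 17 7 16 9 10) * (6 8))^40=(17)=[0, 1, 2, 3, 4, 5, 6, 7, 8, 9, 10, 11, 12, 13, 14, 15, 16, 17]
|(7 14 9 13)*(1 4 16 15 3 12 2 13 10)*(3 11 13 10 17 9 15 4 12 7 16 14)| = |(1 12 2 10)(3 7)(4 14 15 11 13 16)(9 17)| = 12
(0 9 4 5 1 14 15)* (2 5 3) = (0 9 4 3 2 5 1 14 15) = [9, 14, 5, 2, 3, 1, 6, 7, 8, 4, 10, 11, 12, 13, 15, 0]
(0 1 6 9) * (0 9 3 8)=(9)(0 1 6 3 8)=[1, 6, 2, 8, 4, 5, 3, 7, 0, 9]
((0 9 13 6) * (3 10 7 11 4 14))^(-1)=[6, 1, 2, 14, 11, 5, 13, 10, 8, 0, 3, 7, 12, 9, 4]=(0 6 13 9)(3 14 4 11 7 10)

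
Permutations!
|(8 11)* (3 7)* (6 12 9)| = 6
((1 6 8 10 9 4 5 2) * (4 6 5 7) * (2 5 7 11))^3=(1 11 7 2 4)(6 9 10 8)=[0, 11, 4, 3, 1, 5, 9, 2, 6, 10, 8, 7]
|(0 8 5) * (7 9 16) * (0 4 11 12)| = 6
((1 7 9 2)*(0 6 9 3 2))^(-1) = [9, 2, 3, 7, 4, 5, 0, 1, 8, 6] = (0 9 6)(1 2 3 7)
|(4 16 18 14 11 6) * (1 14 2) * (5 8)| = |(1 14 11 6 4 16 18 2)(5 8)| = 8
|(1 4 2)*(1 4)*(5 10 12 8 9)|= |(2 4)(5 10 12 8 9)|= 10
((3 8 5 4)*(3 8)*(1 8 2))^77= (1 5 2 8 4)= [0, 5, 8, 3, 1, 2, 6, 7, 4]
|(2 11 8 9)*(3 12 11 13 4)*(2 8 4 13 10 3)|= 6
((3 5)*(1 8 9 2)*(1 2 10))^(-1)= (1 10 9 8)(3 5)= [0, 10, 2, 5, 4, 3, 6, 7, 1, 8, 9]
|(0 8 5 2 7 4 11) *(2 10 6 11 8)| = |(0 2 7 4 8 5 10 6 11)| = 9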